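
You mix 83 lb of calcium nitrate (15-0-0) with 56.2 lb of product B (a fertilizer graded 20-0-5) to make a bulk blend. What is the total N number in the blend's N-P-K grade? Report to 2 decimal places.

Total mass = 83 + 56.2 = 139.2 lb.
N mass = 15%×83 + 20%×56.2 = 23.69 lb.
% N = 23.69 / 139.2 = 17.0187%.

17.02% N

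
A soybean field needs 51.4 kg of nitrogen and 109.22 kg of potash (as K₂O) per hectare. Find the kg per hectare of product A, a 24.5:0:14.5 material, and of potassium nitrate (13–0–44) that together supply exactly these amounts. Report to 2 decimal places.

Per-hectare balance (a = product A, b = potassium nitrate):
N: 0.245·a + 0.13·b = 51.4
K₂O: 0.145·a + 0.44·b = 109.22
From row1: a = (51.4 − 0.13·b) / 0.245.
Into row2: 0.145·(51.4 − 0.13·b)/0.245 + 0.44·b = 109.22 → b = 217.042, a = 94.6307.

94.63 kg product A, 217.04 kg potassium nitrate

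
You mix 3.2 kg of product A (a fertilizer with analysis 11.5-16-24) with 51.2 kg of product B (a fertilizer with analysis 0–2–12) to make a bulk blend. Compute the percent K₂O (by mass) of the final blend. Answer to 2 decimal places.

Total mass = 3.2 + 51.2 = 54.4 kg.
K₂O mass = 24%×3.2 + 12%×51.2 = 6.912 kg.
% K₂O = 6.912 / 54.4 = 12.7059%.

12.71% K₂O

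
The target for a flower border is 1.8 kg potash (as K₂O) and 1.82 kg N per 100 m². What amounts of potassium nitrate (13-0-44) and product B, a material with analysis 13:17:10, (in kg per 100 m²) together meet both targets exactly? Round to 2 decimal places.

1.18 kg potassium nitrate, 12.82 kg product B

Let a = kg of potassium nitrate, b = kg of product B (per 100 m²).
K₂O: 0.44·a + 0.1·b = 1.8
N: 0.13·a + 0.13·b = 1.82
From row1: a = (1.8 − 0.1·b) / 0.44.
Into row2: 0.13·(1.8 − 0.1·b)/0.44 + 0.13·b = 1.82 → b = 12.8235, a = 1.17647.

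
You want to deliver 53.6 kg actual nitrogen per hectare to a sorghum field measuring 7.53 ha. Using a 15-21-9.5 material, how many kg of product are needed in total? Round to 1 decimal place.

Product per hectare = 53.6 / 15% = 357.333 kg.
Total product = 357.333 × 7.53 = 2690.72 kg.

2690.7 kg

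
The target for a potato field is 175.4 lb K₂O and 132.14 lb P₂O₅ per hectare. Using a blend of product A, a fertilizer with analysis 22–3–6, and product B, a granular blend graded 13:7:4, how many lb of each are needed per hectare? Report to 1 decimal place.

Let a = lb of product A, b = lb of product B (per hectare).
K₂O: 0.06·a + 0.04·b = 175.4
P₂O₅: 0.03·a + 0.07·b = 132.14
Eliminate b: (row1) − 0.04/0.07·(row2) → 0.0428571·a = 99.8914, so a = 2330.8.
Then b = (132.14 − 0.03·2330.8) / 0.07 = 888.8.

2330.8 lb product A, 888.8 lb product B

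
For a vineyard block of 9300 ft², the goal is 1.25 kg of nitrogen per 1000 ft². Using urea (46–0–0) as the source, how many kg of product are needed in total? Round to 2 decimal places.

25.27 kg

Product per 1000 ft² = 1.25 / 46% = 2.71739 kg.
Total product = 2.71739 × 9300 / 1000 = 25.2717 kg.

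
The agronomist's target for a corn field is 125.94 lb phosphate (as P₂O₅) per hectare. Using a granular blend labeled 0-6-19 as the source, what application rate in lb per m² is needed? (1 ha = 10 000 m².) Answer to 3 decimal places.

0.210 lb of product per sq m

Product per hectare = 125.94 / 6% = 2099 lb.
Convert to per m²: 2099 × 0.0001 = 0.2099 lb.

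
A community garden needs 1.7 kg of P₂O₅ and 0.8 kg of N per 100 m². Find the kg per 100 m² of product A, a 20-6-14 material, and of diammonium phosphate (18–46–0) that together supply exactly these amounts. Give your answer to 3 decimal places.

0.764 kg product A, 3.596 kg diammonium phosphate

Let a = kg of product A, b = kg of diammonium phosphate (per 100 m²).
P₂O₅: 0.06·a + 0.46·b = 1.7
N: 0.2·a + 0.18·b = 0.8
Eliminate a: (row1) − 0.06/0.2·(row2) → 0.406·b = 1.46, so b = 3.59606.
Back-substitute: a = (1.7 − 0.46·3.59606) / 0.06 = 0.763547.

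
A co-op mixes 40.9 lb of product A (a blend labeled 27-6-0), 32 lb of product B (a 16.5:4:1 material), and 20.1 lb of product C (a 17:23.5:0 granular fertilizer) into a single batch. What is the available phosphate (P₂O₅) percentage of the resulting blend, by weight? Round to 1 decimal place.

Total mass = 40.9 + 32 + 20.1 = 93 lb.
P₂O₅ mass = 6%×40.9 + 4%×32 + 23.5%×20.1 = 8.4575 lb.
% P₂O₅ = 8.4575 / 93 = 9.09409%.

9.1% P₂O₅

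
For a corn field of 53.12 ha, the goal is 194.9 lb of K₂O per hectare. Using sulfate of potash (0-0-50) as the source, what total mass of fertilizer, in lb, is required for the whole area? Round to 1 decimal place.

20706.2 lb

Product per hectare = 194.9 / 50% = 389.8 lb.
Total product = 389.8 × 53.12 = 20706.18 lb.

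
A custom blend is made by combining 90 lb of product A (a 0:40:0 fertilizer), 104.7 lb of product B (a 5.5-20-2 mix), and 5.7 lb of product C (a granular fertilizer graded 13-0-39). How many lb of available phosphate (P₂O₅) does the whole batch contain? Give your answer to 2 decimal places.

P₂O₅ mass = 40%×90 + 20%×104.7 + 0%×5.7 = 56.94 lb.

56.94 lb P₂O₅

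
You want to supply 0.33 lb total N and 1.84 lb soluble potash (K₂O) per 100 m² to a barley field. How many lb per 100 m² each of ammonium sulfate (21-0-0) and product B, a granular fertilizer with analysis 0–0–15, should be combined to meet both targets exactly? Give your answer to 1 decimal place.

Per-100 m² balance (a = ammonium sulfate, b = product B):
N: 0.21·a + 0·b = 0.33
K₂O: 0·a + 0.15·b = 1.84
Solving simultaneously: a = 1.57143, b = 12.2667.

1.6 lb ammonium sulfate, 12.3 lb product B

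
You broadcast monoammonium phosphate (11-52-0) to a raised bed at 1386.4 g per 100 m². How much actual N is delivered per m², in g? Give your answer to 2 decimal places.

1.53 g N per sq m

nitrogen per 100 m² = 1386.4 × 11% = 152.504 g.
Convert to per m²: 152.504 × 0.01 = 1.52504 g.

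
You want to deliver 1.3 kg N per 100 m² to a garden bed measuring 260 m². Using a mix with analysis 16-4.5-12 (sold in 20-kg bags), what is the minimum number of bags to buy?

2 bags

Product per 100 m² = 1.3 / 16% = 8.125 kg.
Total product = 8.125 × 260 / 100 = 21.125 kg.
Bags = ⌈21.125 / 20⌉ = 2.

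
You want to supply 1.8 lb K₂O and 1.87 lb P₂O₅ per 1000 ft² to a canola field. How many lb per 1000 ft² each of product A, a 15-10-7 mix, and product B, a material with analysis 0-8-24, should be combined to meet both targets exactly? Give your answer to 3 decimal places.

16.565 lb product A, 2.668 lb product B

With a, b = lb per 1000 ft² of product A and product B:
K₂O: 0.07·a + 0.24·b = 1.8
P₂O₅: 0.1·a + 0.08·b = 1.87
From row1: a = (1.8 − 0.24·b) / 0.07.
Into row2: 0.1·(1.8 − 0.24·b)/0.07 + 0.08·b = 1.87 → b = 2.66848, a = 16.5652.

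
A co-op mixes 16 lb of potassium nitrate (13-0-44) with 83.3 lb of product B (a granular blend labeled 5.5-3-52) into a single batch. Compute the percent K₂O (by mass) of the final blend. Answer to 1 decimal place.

Total mass = 16 + 83.3 = 99.3 lb.
K₂O mass = 44%×16 + 52%×83.3 = 50.356 lb.
% K₂O = 50.356 / 99.3 = 50.711%.

50.7% K₂O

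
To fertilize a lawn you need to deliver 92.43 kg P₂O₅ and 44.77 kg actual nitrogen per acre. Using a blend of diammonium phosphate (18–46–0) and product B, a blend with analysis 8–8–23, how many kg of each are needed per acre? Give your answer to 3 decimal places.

170.214 kg diammonium phosphate, 176.643 kg product B

Per-acre balance (a = diammonium phosphate, b = product B):
P₂O₅: 0.46·a + 0.08·b = 92.43
N: 0.18·a + 0.08·b = 44.77
Solving simultaneously: a = 170.2143, b = 176.6429.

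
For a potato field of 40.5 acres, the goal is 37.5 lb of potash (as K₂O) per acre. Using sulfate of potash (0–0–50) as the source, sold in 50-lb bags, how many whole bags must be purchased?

61 bags

Product per acre = 37.5 / 50% = 75 lb.
Total product = 75 × 40.5 = 3037.5 lb.
Bags = ⌈3037.5 / 50⌉ = 61.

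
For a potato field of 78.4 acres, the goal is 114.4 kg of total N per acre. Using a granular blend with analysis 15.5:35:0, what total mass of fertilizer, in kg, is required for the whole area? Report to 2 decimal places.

57864.26 kg

Product per acre = 114.4 / 15.5% = 738.065 kg.
Total product = 738.065 × 78.4 = 57864.258 kg.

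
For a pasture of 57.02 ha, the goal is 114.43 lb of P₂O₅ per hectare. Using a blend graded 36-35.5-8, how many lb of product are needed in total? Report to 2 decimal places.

Product per hectare = 114.43 / 35.5% = 322.338 lb.
Total product = 322.338 × 57.02 = 18379.714 lb.

18379.71 lb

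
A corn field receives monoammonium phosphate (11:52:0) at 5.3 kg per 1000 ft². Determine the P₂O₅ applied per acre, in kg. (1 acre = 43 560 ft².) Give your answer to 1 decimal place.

P₂O₅ per 1000 ft² = 5.3 × 52% = 2.756 kg.
Convert to per acre: 2.756 × 43.56 = 120.051 kg.

120.1 kg P₂O₅ per acre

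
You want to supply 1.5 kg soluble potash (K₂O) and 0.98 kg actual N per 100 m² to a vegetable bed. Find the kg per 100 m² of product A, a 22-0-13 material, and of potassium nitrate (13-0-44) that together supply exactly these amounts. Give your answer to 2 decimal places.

2.96 kg product A, 2.54 kg potassium nitrate

Let a = kg of product A, b = kg of potassium nitrate (per 100 m²).
K₂O: 0.13·a + 0.44·b = 1.5
N: 0.22·a + 0.13·b = 0.98
Eliminate a: (row1) − 0.13/0.22·(row2) → 0.363182·b = 0.920909, so b = 2.53567.
Back-substitute: a = (1.5 − 0.44·2.53567) / 0.13 = 2.9562.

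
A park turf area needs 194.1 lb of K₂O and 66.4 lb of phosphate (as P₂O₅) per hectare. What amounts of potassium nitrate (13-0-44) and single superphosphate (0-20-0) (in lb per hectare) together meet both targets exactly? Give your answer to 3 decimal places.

Let a = lb of potassium nitrate, b = lb of single superphosphate (per hectare).
K₂O: 0.44·a + 0·b = 194.1
P₂O₅: 0·a + 0.2·b = 66.4
Solving simultaneously: a = 441.1364, b = 332.

441.136 lb potassium nitrate, 332.000 lb single superphosphate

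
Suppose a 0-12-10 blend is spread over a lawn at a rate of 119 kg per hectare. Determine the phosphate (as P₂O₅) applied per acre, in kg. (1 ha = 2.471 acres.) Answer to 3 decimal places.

P₂O₅ per hectare = 119 × 12% = 14.28 kg.
Convert to per acre: 14.28 × 0.404694 = 5.77904 kg.

5.779 kg P₂O₅ per acre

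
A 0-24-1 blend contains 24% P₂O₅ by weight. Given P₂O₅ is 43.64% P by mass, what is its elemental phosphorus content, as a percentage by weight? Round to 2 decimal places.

%P = 24 × 0.4364 = 10.4736%.

10.47% P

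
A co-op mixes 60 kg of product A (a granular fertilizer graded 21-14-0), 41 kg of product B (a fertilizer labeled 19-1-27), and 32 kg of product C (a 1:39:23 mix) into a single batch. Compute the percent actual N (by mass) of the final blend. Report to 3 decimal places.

15.571% N

Total mass = 60 + 41 + 32 = 133 kg.
N mass = 21%×60 + 19%×41 + 1%×32 = 20.71 kg.
% N = 20.71 / 133 = 15.5714%.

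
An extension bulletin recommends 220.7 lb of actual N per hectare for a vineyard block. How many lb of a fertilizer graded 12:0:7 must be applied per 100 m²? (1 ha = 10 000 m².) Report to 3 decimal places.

Product per hectare = 220.7 / 12% = 1839.17 lb.
Convert to per 100 m²: 1839.17 × 0.01 = 18.3917 lb.

18.392 lb of product per hundred sq m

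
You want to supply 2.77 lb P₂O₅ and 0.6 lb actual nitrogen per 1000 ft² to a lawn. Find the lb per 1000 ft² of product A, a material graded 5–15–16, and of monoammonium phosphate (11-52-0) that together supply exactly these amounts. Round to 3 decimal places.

0.768 lb product A, 5.105 lb monoammonium phosphate

Per-1000 ft² balance (a = product A, b = monoammonium phosphate):
P₂O₅: 0.15·a + 0.52·b = 2.77
N: 0.05·a + 0.11·b = 0.6
Eliminate a: (row1) − 0.15/0.05·(row2) → 0.19·b = 0.97, so b = 5.10526.
Back-substitute: a = (2.77 − 0.52·5.10526) / 0.15 = 0.768421.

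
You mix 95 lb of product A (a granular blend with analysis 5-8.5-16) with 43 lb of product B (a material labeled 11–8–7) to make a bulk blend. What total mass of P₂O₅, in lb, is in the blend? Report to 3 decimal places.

11.515 lb P₂O₅

P₂O₅ mass = 8.5%×95 + 8%×43 = 11.515 lb.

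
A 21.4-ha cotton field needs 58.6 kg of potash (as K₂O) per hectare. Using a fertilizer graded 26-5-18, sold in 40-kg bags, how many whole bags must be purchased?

Product per hectare = 58.6 / 18% = 325.556 kg.
Total product = 325.556 × 21.4 = 6966.89 kg.
Bags = ⌈6966.89 / 40⌉ = 175.

175 bags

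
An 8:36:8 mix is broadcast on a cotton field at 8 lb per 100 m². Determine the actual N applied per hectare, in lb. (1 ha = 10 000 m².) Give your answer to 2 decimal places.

nitrogen per 100 m² = 8 × 8% = 0.64 lb.
Convert to per hectare: 0.64 × 100 = 64 lb.

64.00 lb N per hectare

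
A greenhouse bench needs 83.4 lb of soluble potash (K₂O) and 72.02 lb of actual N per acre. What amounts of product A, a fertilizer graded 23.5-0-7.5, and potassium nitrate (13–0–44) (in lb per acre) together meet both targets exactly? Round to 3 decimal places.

222.603 lb product A, 151.602 lb potassium nitrate

Per-acre balance (a = product A, b = potassium nitrate):
K₂O: 0.075·a + 0.44·b = 83.4
N: 0.235·a + 0.13·b = 72.02
From row1: a = (83.4 − 0.44·b) / 0.075.
Into row2: 0.235·(83.4 − 0.44·b)/0.075 + 0.13·b = 72.02 → b = 151.6017, a = 222.6033.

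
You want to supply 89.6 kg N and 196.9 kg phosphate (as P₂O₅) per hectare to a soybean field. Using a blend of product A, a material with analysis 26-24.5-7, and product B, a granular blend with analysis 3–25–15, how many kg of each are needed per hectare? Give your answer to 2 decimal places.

286.09 kg product A, 507.23 kg product B

Let a = kg of product A, b = kg of product B (per hectare).
N: 0.26·a + 0.03·b = 89.6
P₂O₅: 0.245·a + 0.25·b = 196.9
Eliminate b: (row1) − 0.03/0.25·(row2) → 0.2306·a = 65.972, so a = 286.088.
Then b = (196.9 − 0.245·286.088) / 0.25 = 507.233.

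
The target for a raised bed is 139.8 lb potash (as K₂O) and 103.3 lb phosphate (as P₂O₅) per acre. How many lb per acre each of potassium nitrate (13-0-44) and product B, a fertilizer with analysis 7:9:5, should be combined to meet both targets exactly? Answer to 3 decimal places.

Per-acre balance (a = potassium nitrate, b = product B):
K₂O: 0.44·a + 0.05·b = 139.8
P₂O₅: 0·a + 0.09·b = 103.3
Solving simultaneously: a = 187.29798, b = 1147.7778.

187.298 lb potassium nitrate, 1147.778 lb product B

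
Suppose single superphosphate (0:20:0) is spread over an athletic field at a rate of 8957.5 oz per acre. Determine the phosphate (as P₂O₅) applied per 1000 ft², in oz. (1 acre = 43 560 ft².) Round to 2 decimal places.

P₂O₅ per acre = 8957.5 × 20% = 1791.5 oz.
Convert to per 1000 ft²: 1791.5 × 0.0229568 = 41.1272 oz.

41.13 oz P₂O₅ per thousand sq ft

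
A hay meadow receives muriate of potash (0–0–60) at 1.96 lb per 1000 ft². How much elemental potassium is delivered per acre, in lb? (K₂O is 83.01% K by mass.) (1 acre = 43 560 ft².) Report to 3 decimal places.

K₂O per 1000 ft² = 1.96 × 60% = 1.176 lb.
Elemental K = 1.176 × 0.8301 = 0.976198 lb per 1000 ft².
Convert to per acre: 0.976198 × 43.56 = 42.5232 lb.

42.523 lb K per acre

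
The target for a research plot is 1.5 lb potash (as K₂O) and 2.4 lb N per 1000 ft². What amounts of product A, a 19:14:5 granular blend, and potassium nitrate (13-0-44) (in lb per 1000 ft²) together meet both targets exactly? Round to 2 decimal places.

11.17 lb product A, 2.14 lb potassium nitrate

With a, b = lb per 1000 ft² of product A and potassium nitrate:
K₂O: 0.05·a + 0.44·b = 1.5
N: 0.19·a + 0.13·b = 2.4
From row1: a = (1.5 − 0.44·b) / 0.05.
Into row2: 0.19·(1.5 − 0.44·b)/0.05 + 0.13·b = 2.4 → b = 2.14008, a = 11.1673.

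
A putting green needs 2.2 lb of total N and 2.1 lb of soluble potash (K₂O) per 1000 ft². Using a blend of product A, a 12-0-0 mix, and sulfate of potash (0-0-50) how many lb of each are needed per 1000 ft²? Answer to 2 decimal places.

18.33 lb product A, 4.20 lb sulfate of potash

Let a = lb of product A, b = lb of sulfate of potash (per 1000 ft²).
N: 0.12·a + 0·b = 2.2
K₂O: 0·a + 0.5·b = 2.1
Solving simultaneously: a = 18.3333, b = 4.2.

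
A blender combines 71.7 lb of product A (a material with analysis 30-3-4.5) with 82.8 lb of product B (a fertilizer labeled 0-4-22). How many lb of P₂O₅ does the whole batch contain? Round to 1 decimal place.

P₂O₅ mass = 3%×71.7 + 4%×82.8 = 5.463 lb.

5.5 lb P₂O₅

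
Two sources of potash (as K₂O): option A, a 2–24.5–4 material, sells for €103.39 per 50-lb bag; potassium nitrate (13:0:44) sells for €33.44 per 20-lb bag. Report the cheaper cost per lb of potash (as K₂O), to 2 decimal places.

option A: K₂O per bag = 50 × 4% = 2 lb; cost = 103.39 / 2 = €51.6950/lb K₂O.
potassium nitrate: K₂O per bag = 20 × 44% = 8.8 lb; cost = 33.44 / 8.8 = €3.8000/lb K₂O.
potassium nitrate is cheaper.

€3.80 per lb K₂O (potassium nitrate)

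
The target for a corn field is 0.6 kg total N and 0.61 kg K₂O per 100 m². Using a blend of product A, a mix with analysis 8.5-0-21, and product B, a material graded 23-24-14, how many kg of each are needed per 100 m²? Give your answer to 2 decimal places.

Per-100 m² balance (a = product A, b = product B):
N: 0.085·a + 0.23·b = 0.6
K₂O: 0.21·a + 0.14·b = 0.61
Eliminate a: (row1) − 0.085/0.21·(row2) → 0.173333·b = 0.353095, so b = 2.03709.
Back-substitute: a = (0.6 − 0.23·2.03709) / 0.085 = 1.5467.

1.55 kg product A, 2.04 kg product B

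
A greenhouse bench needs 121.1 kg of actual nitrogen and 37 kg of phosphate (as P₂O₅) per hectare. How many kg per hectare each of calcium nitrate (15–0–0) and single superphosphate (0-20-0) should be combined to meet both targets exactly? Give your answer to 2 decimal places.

With a, b = kg per hectare of calcium nitrate and single superphosphate:
N: 0.15·a + 0·b = 121.1
P₂O₅: 0·a + 0.2·b = 37
Solving simultaneously: a = 807.333, b = 185.

807.33 kg calcium nitrate, 185.00 kg single superphosphate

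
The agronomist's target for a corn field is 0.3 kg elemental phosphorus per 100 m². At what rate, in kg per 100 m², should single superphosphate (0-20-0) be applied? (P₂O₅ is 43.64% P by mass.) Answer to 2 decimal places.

As P₂O₅: 0.3 / 0.4364 = 0.687443 kg per 100 m².
Product per 100 m² = 0.687443 / 20% = 3.43721 kg.

3.44 kg of product per hundred sq m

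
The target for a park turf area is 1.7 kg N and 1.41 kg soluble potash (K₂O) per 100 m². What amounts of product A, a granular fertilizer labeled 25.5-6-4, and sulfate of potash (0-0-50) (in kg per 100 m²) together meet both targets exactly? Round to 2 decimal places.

Per-100 m² balance (a = product A, b = sulfate of potash):
N: 0.255·a + 0·b = 1.7
K₂O: 0.04·a + 0.5·b = 1.41
From row1: a = (1.7 − 0·b) / 0.255.
Into row2: 0.04·(1.7 − 0·b)/0.255 + 0.5·b = 1.41 → b = 2.28667, a = 6.66667.

6.67 kg product A, 2.29 kg sulfate of potash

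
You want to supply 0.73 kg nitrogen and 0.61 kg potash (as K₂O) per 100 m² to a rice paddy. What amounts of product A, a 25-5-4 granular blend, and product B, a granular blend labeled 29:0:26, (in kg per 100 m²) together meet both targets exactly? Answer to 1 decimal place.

Let a = kg of product A, b = kg of product B (per 100 m²).
N: 0.25·a + 0.29·b = 0.73
K₂O: 0.04·a + 0.26·b = 0.61
Eliminate a: (row1) − 0.25/0.04·(row2) → -1.335·b = -3.0825, so b = 2.30899.
Back-substitute: a = (0.73 − 0.29·2.30899) / 0.25 = 0.241573.

0.2 kg product A, 2.3 kg product B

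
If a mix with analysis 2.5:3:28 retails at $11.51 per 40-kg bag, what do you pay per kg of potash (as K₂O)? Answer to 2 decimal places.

K₂O in bag = 40 × 28% = 11.2 kg.
Cost per kg K₂O = $11.51 / 11.2 = $1.0277.

$1.03 per kg K₂O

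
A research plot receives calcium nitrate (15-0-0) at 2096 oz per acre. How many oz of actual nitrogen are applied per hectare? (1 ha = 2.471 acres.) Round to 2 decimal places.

nitrogen per acre = 2096 × 15% = 314.4 oz.
Convert to per hectare: 314.4 × 2.471 = 776.882 oz.

776.88 oz N per hectare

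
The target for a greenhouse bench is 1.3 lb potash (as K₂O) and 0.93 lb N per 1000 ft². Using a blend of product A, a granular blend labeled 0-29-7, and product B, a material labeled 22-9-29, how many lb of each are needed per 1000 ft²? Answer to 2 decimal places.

Per-1000 ft² balance (a = product A, b = product B):
K₂O: 0.07·a + 0.29·b = 1.3
N: 0·a + 0.22·b = 0.93
Solving simultaneously: a = 1.05844, b = 4.22727.

1.06 lb product A, 4.23 lb product B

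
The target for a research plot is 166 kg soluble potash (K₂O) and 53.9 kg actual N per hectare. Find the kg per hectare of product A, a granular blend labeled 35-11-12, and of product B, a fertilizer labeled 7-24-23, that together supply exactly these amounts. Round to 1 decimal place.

Let a = kg of product A, b = kg of product B (per hectare).
K₂O: 0.12·a + 0.23·b = 166
N: 0.35·a + 0.07·b = 53.9
Eliminate a: (row1) − 0.12/0.35·(row2) → 0.206·b = 147.52, so b = 716.117.
Back-substitute: a = (166 − 0.23·716.117) / 0.12 = 10.7767.

10.8 kg product A, 716.1 kg product B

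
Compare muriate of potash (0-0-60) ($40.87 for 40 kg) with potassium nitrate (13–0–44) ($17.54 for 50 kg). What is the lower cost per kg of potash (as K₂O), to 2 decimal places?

$0.80 per kg K₂O (potassium nitrate)

muriate of potash: K₂O per bag = 40 × 60% = 24 kg; cost = 40.87 / 24 = $1.7029/kg K₂O.
potassium nitrate: K₂O per bag = 50 × 44% = 22 kg; cost = 17.54 / 22 = $0.7973/kg K₂O.
potassium nitrate is cheaper.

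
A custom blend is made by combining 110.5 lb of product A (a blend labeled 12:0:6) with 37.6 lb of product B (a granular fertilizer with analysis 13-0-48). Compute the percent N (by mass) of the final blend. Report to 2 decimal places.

12.25% N

Total mass = 110.5 + 37.6 = 148.1 lb.
N mass = 12%×110.5 + 13%×37.6 = 18.148 lb.
% N = 18.148 / 148.1 = 12.2539%.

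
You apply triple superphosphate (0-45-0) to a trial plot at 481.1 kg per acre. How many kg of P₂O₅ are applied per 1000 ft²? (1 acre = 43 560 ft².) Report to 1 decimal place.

5.0 kg P₂O₅ per thousand sq ft

P₂O₅ per acre = 481.1 × 45% = 216.495 kg.
Convert to per 1000 ft²: 216.495 × 0.0229568 = 4.97004 kg.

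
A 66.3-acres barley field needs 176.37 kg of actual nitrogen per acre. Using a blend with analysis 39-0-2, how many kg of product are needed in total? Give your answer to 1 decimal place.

29982.9 kg

Product per acre = 176.37 / 39% = 452.231 kg.
Total product = 452.231 × 66.3 = 29982.9 kg.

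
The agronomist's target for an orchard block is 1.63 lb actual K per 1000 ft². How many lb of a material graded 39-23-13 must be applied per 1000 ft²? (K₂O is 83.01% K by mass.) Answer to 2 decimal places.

As K₂O: 1.63 / 0.8301 = 1.96362 lb per 1000 ft².
Product per 1000 ft² = 1.96362 / 13% = 15.1048 lb.

15.10 lb of product per thousand sq ft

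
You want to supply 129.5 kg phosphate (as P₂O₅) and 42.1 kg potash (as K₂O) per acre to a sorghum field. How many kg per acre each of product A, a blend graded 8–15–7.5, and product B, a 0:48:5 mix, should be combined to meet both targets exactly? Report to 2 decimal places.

Per-acre balance (a = product A, b = product B):
P₂O₅: 0.15·a + 0.48·b = 129.5
K₂O: 0.075·a + 0.05·b = 42.1
Solving simultaneously: a = 481.8596, b = 119.211.

481.86 kg product A, 119.21 kg product B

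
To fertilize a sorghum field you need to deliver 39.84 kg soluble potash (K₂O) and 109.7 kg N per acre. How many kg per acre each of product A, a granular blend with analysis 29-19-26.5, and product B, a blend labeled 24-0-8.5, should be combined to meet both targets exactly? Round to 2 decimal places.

6.09 kg product A, 449.73 kg product B

With a, b = kg per acre of product A and product B:
K₂O: 0.265·a + 0.085·b = 39.84
N: 0.29·a + 0.24·b = 109.7
Eliminate b: (row1) − 0.085/0.24·(row2) → 0.162292·a = 0.987917, so a = 6.08729.
Then b = (109.7 − 0.29·6.08729) / 0.24 = 449.728.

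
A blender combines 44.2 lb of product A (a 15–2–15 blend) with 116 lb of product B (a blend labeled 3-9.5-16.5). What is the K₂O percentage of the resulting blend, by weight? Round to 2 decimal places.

16.09% K₂O

Total mass = 44.2 + 116 = 160.2 lb.
K₂O mass = 15%×44.2 + 16.5%×116 = 25.77 lb.
% K₂O = 25.77 / 160.2 = 16.0861%.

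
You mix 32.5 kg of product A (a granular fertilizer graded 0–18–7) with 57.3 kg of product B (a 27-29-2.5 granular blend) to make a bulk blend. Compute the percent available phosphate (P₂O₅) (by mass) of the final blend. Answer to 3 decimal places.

25.019% P₂O₅

Total mass = 32.5 + 57.3 = 89.8 kg.
P₂O₅ mass = 18%×32.5 + 29%×57.3 = 22.467 kg.
% P₂O₅ = 22.467 / 89.8 = 25.0189%.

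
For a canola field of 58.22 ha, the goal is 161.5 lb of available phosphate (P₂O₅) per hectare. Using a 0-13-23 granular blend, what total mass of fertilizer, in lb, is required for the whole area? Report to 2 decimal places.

72327.15 lb

Product per hectare = 161.5 / 13% = 1242.31 lb.
Total product = 1242.31 × 58.22 = 72327.154 lb.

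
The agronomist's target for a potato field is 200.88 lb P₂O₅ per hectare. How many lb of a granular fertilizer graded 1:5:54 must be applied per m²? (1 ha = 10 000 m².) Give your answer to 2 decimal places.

Product per hectare = 200.88 / 5% = 4017.6 lb.
Convert to per m²: 4017.6 × 0.0001 = 0.40176 lb.

0.40 lb of product per sq m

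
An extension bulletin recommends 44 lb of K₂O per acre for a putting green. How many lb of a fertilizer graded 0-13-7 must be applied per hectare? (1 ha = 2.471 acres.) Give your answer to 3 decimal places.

1553.200 lb of product per hectare

Product per acre = 44 / 7% = 628.571 lb.
Convert to per hectare: 628.571 × 2.471 = 1553.2 lb.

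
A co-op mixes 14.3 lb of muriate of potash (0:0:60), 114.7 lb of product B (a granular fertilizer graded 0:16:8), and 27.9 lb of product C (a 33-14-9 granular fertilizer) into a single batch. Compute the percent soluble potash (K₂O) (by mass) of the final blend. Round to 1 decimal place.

12.9% K₂O

Total mass = 14.3 + 114.7 + 27.9 = 156.9 lb.
K₂O mass = 60%×14.3 + 8%×114.7 + 9%×27.9 = 20.267 lb.
% K₂O = 20.267 / 156.9 = 12.9171%.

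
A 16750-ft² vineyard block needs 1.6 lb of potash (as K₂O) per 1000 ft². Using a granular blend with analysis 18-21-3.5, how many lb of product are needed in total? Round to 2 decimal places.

765.71 lb

Product per 1000 ft² = 1.6 / 3.5% = 45.7143 lb.
Total product = 45.7143 × 16750 / 1000 = 765.714 lb.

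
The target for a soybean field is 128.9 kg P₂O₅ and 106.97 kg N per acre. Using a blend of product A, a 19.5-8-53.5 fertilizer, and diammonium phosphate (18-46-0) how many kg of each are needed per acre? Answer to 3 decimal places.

With a, b = kg per acre of product A and diammonium phosphate:
P₂O₅: 0.08·a + 0.46·b = 128.9
N: 0.195·a + 0.18·b = 106.97
Solving simultaneously: a = 345.3413, b = 220.15803.

345.341 kg product A, 220.158 kg diammonium phosphate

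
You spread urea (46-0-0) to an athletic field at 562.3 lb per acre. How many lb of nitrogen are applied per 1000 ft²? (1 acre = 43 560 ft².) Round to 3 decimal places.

5.938 lb N per thousand sq ft

nitrogen per acre = 562.3 × 46% = 258.658 lb.
Convert to per 1000 ft²: 258.658 × 0.0229568 = 5.93797 lb.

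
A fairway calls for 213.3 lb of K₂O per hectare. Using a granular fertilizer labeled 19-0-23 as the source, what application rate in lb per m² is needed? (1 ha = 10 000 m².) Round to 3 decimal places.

Product per hectare = 213.3 / 23% = 927.391 lb.
Convert to per m²: 927.391 × 0.0001 = 0.0927391 lb.

0.093 lb of product per sq m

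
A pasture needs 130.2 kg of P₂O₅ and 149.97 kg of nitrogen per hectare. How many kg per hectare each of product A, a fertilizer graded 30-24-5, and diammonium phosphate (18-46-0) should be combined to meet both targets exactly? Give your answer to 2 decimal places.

480.49 kg product A, 32.35 kg diammonium phosphate

Let a = kg of product A, b = kg of diammonium phosphate (per hectare).
P₂O₅: 0.24·a + 0.46·b = 130.2
N: 0.3·a + 0.18·b = 149.97
Eliminate a: (row1) − 0.24/0.3·(row2) → 0.316·b = 10.224, so b = 32.3544.
Back-substitute: a = (130.2 − 0.46·32.3544) / 0.24 = 480.487.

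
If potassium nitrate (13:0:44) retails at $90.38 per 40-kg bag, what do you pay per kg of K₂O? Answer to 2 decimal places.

K₂O in bag = 40 × 44% = 17.6 kg.
Cost per kg K₂O = $90.38 / 17.6 = $5.1352.

$5.14 per kg K₂O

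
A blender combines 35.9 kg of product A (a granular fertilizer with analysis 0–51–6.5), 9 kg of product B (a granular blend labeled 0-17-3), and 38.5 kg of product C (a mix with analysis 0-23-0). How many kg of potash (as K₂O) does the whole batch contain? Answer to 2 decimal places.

2.60 kg K₂O

K₂O mass = 6.5%×35.9 + 3%×9 + 0%×38.5 = 2.6035 kg.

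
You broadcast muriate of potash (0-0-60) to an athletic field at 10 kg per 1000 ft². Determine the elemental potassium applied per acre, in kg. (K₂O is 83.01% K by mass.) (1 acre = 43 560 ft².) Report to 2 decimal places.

K₂O per 1000 ft² = 10 × 60% = 6 kg.
Elemental K = 6 × 0.8301 = 4.9806 kg per 1000 ft².
Convert to per acre: 4.9806 × 43.56 = 216.9549 kg.

216.95 kg K per acre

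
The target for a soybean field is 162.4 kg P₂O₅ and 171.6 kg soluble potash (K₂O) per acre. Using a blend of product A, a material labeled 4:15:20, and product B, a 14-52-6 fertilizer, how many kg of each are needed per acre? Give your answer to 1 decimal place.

Per-acre balance (a = product A, b = product B):
P₂O₅: 0.15·a + 0.52·b = 162.4
K₂O: 0.2·a + 0.06·b = 171.6
Solving simultaneously: a = 836.716, b = 70.9474.

836.7 kg product A, 70.9 kg product B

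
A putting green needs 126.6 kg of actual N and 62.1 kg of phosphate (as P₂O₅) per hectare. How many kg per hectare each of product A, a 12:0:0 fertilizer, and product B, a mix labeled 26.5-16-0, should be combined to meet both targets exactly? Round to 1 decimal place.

197.9 kg product A, 388.1 kg product B

With a, b = kg per hectare of product A and product B:
N: 0.12·a + 0.265·b = 126.6
P₂O₅: 0·a + 0.16·b = 62.1
Solving simultaneously: a = 197.891, b = 388.125.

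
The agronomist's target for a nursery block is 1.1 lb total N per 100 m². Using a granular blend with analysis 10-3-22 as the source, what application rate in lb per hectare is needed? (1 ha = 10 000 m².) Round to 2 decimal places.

Product per 100 m² = 1.1 / 10% = 11 lb.
Convert to per hectare: 11 × 100 = 1100 lb.

1100.00 lb of product per hectare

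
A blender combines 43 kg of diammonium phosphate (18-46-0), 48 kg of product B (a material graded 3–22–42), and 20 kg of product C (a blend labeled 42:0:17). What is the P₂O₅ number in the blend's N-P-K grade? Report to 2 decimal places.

27.33% P₂O₅

Total mass = 43 + 48 + 20 = 111 kg.
P₂O₅ mass = 46%×43 + 22%×48 + 0%×20 = 30.34 kg.
% P₂O₅ = 30.34 / 111 = 27.3333%.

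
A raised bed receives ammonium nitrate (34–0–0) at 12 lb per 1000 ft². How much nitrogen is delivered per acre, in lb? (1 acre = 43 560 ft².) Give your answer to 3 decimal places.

177.725 lb N per acre

nitrogen per 1000 ft² = 12 × 34% = 4.08 lb.
Convert to per acre: 4.08 × 43.56 = 177.7248 lb.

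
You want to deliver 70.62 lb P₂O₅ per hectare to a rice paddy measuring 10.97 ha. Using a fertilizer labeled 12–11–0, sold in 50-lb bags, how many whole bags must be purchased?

141 bags

Product per hectare = 70.62 / 11% = 642 lb.
Total product = 642 × 10.97 = 7042.74 lb.
Bags = ⌈7042.74 / 50⌉ = 141.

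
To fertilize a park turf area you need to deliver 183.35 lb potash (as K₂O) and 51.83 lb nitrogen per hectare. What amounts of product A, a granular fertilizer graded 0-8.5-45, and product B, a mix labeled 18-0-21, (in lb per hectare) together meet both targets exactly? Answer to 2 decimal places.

273.07 lb product A, 287.94 lb product B

Let a = lb of product A, b = lb of product B (per hectare).
K₂O: 0.45·a + 0.21·b = 183.35
N: 0·a + 0.18·b = 51.83
Solving simultaneously: a = 273.0704, b = 287.944.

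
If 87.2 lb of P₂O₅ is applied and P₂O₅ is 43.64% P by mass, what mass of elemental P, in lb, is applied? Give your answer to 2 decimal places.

38.05 lb P

P = 87.2 × 0.4364 = 38.0541 lb.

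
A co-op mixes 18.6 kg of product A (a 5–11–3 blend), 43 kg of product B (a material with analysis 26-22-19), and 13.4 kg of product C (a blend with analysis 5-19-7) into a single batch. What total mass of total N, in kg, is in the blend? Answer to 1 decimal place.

12.8 kg N

N mass = 5%×18.6 + 26%×43 + 5%×13.4 = 12.78 kg.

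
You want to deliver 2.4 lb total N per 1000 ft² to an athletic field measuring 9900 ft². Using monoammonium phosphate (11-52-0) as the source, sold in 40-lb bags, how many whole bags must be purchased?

6 bags

Product per 1000 ft² = 2.4 / 11% = 21.8182 lb.
Total product = 21.8182 × 9900 / 1000 = 216 lb.
Bags = ⌈216 / 40⌉ = 6.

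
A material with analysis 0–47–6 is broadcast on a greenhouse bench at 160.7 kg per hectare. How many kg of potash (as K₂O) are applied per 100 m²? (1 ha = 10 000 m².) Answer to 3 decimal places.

K₂O per hectare = 160.7 × 6% = 9.642 kg.
Convert to per 100 m²: 9.642 × 0.01 = 0.09642 kg.

0.096 kg K₂O per hundred sq m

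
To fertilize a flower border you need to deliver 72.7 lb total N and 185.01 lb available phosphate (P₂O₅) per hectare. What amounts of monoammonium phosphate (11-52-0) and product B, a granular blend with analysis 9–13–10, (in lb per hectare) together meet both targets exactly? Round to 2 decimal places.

221.54 lb monoammonium phosphate, 537.01 lb product B

Per-hectare balance (a = monoammonium phosphate, b = product B):
N: 0.11·a + 0.09·b = 72.7
P₂O₅: 0.52·a + 0.13·b = 185.01
Eliminate a: (row1) − 0.11/0.52·(row2) → 0.0625·b = 33.5633, so b = 537.012.
Back-substitute: a = (72.7 − 0.09·537.012) / 0.11 = 221.535.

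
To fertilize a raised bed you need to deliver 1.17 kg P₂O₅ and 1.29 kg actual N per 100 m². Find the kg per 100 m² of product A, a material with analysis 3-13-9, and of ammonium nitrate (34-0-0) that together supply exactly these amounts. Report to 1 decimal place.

9.0 kg product A, 3.0 kg ammonium nitrate

Let a = kg of product A, b = kg of ammonium nitrate (per 100 m²).
P₂O₅: 0.13·a + 0·b = 1.17
N: 0.03·a + 0.34·b = 1.29
Eliminate a: (row1) − 0.13/0.03·(row2) → -1.47333·b = -4.42, so b = 3.
Back-substitute: a = (1.17 − 0·3) / 0.13 = 9.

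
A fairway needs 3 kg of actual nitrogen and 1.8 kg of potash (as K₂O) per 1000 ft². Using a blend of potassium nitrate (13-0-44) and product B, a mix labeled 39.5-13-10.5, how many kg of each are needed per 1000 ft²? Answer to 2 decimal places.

2.47 kg potassium nitrate, 6.78 kg product B

Per-1000 ft² balance (a = potassium nitrate, b = product B):
N: 0.13·a + 0.395·b = 3
K₂O: 0.44·a + 0.105·b = 1.8
Eliminate a: (row1) − 0.13/0.44·(row2) → 0.363977·b = 2.46818, so b = 6.78114.
Back-substitute: a = (3 − 0.395·6.78114) / 0.13 = 2.47268.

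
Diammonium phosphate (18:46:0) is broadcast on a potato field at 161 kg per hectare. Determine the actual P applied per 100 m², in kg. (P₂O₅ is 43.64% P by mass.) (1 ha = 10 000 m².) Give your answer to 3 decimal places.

P₂O₅ per hectare = 161 × 46% = 74.06 kg.
Elemental P = 74.06 × 0.4364 = 32.3198 kg per hectare.
Convert to per 100 m²: 32.3198 × 0.01 = 0.323198 kg.

0.323 kg P per hundred sq m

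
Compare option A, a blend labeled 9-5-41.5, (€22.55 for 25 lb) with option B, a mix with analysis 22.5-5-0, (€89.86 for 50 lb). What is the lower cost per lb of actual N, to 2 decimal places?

€7.99 per lb N (option B)

option A: N per bag = 25 × 9% = 2.25 lb; cost = 22.55 / 2.25 = €10.0222/lb N.
option B: N per bag = 50 × 22.5% = 11.25 lb; cost = 89.86 / 11.25 = €7.9876/lb N.
option B is cheaper.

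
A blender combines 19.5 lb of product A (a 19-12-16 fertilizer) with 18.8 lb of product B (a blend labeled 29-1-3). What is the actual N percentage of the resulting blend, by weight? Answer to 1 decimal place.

23.9% N

Total mass = 19.5 + 18.8 = 38.3 lb.
N mass = 19%×19.5 + 29%×18.8 = 9.157 lb.
% N = 9.157 / 38.3 = 23.9086%.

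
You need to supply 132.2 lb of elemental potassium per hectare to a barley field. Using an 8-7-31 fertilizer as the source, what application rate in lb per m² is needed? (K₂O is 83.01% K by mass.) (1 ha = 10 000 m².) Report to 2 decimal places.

As K₂O: 132.2 / 0.8301 = 159.258 lb per hectare.
Product per hectare = 159.258 / 31% = 513.735 lb.
Convert to per m²: 513.735 × 0.0001 = 0.0513735 lb.

0.05 lb of product per sq m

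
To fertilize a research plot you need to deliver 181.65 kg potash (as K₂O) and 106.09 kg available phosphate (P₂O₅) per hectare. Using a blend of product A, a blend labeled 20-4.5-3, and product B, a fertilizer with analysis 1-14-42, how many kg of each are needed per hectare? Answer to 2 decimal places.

With a, b = kg per hectare of product A and product B:
K₂O: 0.03·a + 0.42·b = 181.65
P₂O₅: 0.045·a + 0.14·b = 106.09
Eliminate b: (row1) − 0.42/0.14·(row2) → -0.105·a = -136.62, so a = 1301.143.
Then b = (106.09 − 0.045·1301.143) / 0.14 = 339.561.

1301.14 kg product A, 339.56 kg product B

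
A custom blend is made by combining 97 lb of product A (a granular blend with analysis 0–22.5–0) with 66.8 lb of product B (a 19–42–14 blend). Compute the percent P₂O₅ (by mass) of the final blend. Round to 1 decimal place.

30.5% P₂O₅

Total mass = 97 + 66.8 = 163.8 lb.
P₂O₅ mass = 22.5%×97 + 42%×66.8 = 49.881 lb.
% P₂O₅ = 49.881 / 163.8 = 30.4524%.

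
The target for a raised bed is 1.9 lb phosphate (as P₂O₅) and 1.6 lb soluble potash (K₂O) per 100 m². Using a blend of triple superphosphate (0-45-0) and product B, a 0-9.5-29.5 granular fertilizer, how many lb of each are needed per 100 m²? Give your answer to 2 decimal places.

With a, b = lb per 100 m² of triple superphosphate and product B:
P₂O₅: 0.45·a + 0.095·b = 1.9
K₂O: 0·a + 0.295·b = 1.6
Solving simultaneously: a = 3.07721, b = 5.42373.

3.08 lb triple superphosphate, 5.42 lb product B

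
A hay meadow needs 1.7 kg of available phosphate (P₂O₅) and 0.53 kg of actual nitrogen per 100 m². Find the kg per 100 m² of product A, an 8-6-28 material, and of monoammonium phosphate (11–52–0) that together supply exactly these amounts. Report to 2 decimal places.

With a, b = kg per 100 m² of product A and monoammonium phosphate:
P₂O₅: 0.06·a + 0.52·b = 1.7
N: 0.08·a + 0.11·b = 0.53
Eliminate b: (row1) − 0.52/0.11·(row2) → -0.318182·a = -0.805455, so a = 2.53143.
Then b = (0.53 − 0.08·2.53143) / 0.11 = 2.97714.

2.53 kg product A, 2.98 kg monoammonium phosphate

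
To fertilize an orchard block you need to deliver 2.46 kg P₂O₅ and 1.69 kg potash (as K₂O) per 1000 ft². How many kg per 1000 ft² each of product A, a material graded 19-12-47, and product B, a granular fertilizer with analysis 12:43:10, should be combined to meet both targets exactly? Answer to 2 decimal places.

2.53 kg product A, 5.02 kg product B

Per-1000 ft² balance (a = product A, b = product B):
P₂O₅: 0.12·a + 0.43·b = 2.46
K₂O: 0.47·a + 0.1·b = 1.69
Eliminate b: (row1) − 0.43/0.1·(row2) → -1.901·a = -4.807, so a = 2.52867.
Then b = (1.69 − 0.47·2.52867) / 0.1 = 5.01526.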